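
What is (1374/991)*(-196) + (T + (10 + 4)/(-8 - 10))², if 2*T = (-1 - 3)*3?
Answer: -18126113/80271 ≈ -225.81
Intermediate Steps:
T = -6 (T = ((-1 - 3)*3)/2 = (-4*3)/2 = (½)*(-12) = -6)
(1374/991)*(-196) + (T + (10 + 4)/(-8 - 10))² = (1374/991)*(-196) + (-6 + (10 + 4)/(-8 - 10))² = (1374*(1/991))*(-196) + (-6 + 14/(-18))² = (1374/991)*(-196) + (-6 + 14*(-1/18))² = -269304/991 + (-6 - 7/9)² = -269304/991 + (-61/9)² = -269304/991 + 3721/81 = -18126113/80271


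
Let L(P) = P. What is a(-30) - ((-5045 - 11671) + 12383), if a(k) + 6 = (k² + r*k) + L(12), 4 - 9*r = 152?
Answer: 17197/3 ≈ 5732.3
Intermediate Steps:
r = -148/9 (r = 4/9 - ⅑*152 = 4/9 - 152/9 = -148/9 ≈ -16.444)
a(k) = 6 + k² - 148*k/9 (a(k) = -6 + ((k² - 148*k/9) + 12) = -6 + (12 + k² - 148*k/9) = 6 + k² - 148*k/9)
a(-30) - ((-5045 - 11671) + 12383) = (6 + (-30)² - 148/9*(-30)) - ((-5045 - 11671) + 12383) = (6 + 900 + 1480/3) - (-16716 + 12383) = 4198/3 - 1*(-4333) = 4198/3 + 4333 = 17197/3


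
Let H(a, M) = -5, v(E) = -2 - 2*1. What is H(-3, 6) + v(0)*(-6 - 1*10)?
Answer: 59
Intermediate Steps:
v(E) = -4 (v(E) = -2 - 2 = -4)
H(-3, 6) + v(0)*(-6 - 1*10) = -5 - 4*(-6 - 1*10) = -5 - 4*(-6 - 10) = -5 - 4*(-16) = -5 + 64 = 59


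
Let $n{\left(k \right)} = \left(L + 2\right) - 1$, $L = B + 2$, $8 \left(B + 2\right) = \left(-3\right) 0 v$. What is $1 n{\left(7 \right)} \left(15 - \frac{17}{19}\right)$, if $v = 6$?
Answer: $\frac{268}{19} \approx 14.105$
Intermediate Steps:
$B = -2$ ($B = -2 + \frac{\left(-3\right) 0 \cdot 6}{8} = -2 + \frac{0 \cdot 6}{8} = -2 + \frac{1}{8} \cdot 0 = -2 + 0 = -2$)
$L = 0$ ($L = -2 + 2 = 0$)
$n{\left(k \right)} = 1$ ($n{\left(k \right)} = \left(0 + 2\right) - 1 = 2 - 1 = 1$)
$1 n{\left(7 \right)} \left(15 - \frac{17}{19}\right) = 1 \cdot 1 \left(15 - \frac{17}{19}\right) = 1 \left(15 - \frac{17}{19}\right) = 1 \cdot \frac{268}{19} = \frac{268}{19}$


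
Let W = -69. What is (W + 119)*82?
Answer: 4100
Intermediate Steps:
(W + 119)*82 = (-69 + 119)*82 = 50*82 = 4100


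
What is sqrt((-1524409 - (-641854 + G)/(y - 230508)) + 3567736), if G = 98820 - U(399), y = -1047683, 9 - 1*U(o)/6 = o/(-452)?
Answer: sqrt(170508554332131702439702)/288871166 ≈ 1429.4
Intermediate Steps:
U(o) = 54 + 3*o/226 (U(o) = 54 - 6*o/(-452) = 54 - 6*o*(-1)/452 = 54 - (-3)*o/226 = 54 + 3*o/226)
G = 22319919/226 (G = 98820 - (54 + (3/226)*399) = 98820 - (54 + 1197/226) = 98820 - 1*13401/226 = 98820 - 13401/226 = 22319919/226 ≈ 98761.)
sqrt((-1524409 - (-641854 + G)/(y - 230508)) + 3567736) = sqrt((-1524409 - (-641854 + 22319919/226)/(-1047683 - 230508)) + 3567736) = sqrt((-1524409 - (-122739085)/(226*(-1278191))) + 3567736) = sqrt((-1524409 - (-122739085)*(-1)/(226*1278191)) + 3567736) = sqrt((-1524409 - 1*122739085/288871166) + 3567736) = sqrt((-1524409 - 122739085/288871166) + 3567736) = sqrt(-440357928029979/288871166 + 3567736) = sqrt(590258130270197/288871166) = sqrt(170508554332131702439702)/288871166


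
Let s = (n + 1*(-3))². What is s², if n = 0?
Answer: 81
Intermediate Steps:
s = 9 (s = (0 + 1*(-3))² = (0 - 3)² = (-3)² = 9)
s² = 9² = 81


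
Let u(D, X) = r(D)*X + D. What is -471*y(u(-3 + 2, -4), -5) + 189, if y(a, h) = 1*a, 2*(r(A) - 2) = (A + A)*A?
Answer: 6312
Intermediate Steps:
r(A) = 2 + A**2 (r(A) = 2 + ((A + A)*A)/2 = 2 + ((2*A)*A)/2 = 2 + (2*A**2)/2 = 2 + A**2)
u(D, X) = D + X*(2 + D**2) (u(D, X) = (2 + D**2)*X + D = X*(2 + D**2) + D = D + X*(2 + D**2))
y(a, h) = a
-471*y(u(-3 + 2, -4), -5) + 189 = -471*((-3 + 2) - 4*(2 + (-3 + 2)**2)) + 189 = -471*(-1 - 4*(2 + (-1)**2)) + 189 = -471*(-1 - 4*(2 + 1)) + 189 = -471*(-1 - 4*3) + 189 = -471*(-1 - 12) + 189 = -471*(-13) + 189 = 6123 + 189 = 6312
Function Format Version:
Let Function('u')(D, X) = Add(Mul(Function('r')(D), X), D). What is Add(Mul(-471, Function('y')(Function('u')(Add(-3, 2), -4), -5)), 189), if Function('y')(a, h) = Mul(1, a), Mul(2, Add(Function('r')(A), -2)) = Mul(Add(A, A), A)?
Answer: 6312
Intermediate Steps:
Function('r')(A) = Add(2, Pow(A, 2)) (Function('r')(A) = Add(2, Mul(Rational(1, 2), Mul(Add(A, A), A))) = Add(2, Mul(Rational(1, 2), Mul(Mul(2, A), A))) = Add(2, Mul(Rational(1, 2), Mul(2, Pow(A, 2)))) = Add(2, Pow(A, 2)))
Function('u')(D, X) = Add(D, Mul(X, Add(2, Pow(D, 2)))) (Function('u')(D, X) = Add(Mul(Add(2, Pow(D, 2)), X), D) = Add(Mul(X, Add(2, Pow(D, 2))), D) = Add(D, Mul(X, Add(2, Pow(D, 2)))))
Function('y')(a, h) = a
Add(Mul(-471, Function('y')(Function('u')(Add(-3, 2), -4), -5)), 189) = Add(Mul(-471, Add(Add(-3, 2), Mul(-4, Add(2, Pow(Add(-3, 2), 2))))), 189) = Add(Mul(-471, Add(-1, Mul(-4, Add(2, Pow(-1, 2))))), 189) = Add(Mul(-471, Add(-1, Mul(-4, Add(2, 1)))), 189) = Add(Mul(-471, Add(-1, Mul(-4, 3))), 189) = Add(Mul(-471, Add(-1, -12)), 189) = Add(Mul(-471, -13), 189) = Add(6123, 189) = 6312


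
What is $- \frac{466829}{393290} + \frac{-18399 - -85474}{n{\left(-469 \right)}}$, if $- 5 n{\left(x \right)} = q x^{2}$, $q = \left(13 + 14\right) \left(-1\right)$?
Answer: $- \frac{39411538139}{34861618890} \approx -1.1305$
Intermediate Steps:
$q = -27$ ($q = 27 \left(-1\right) = -27$)
$n{\left(x \right)} = \frac{27 x^{2}}{5}$ ($n{\left(x \right)} = - \frac{\left(-27\right) x^{2}}{5} = \frac{27 x^{2}}{5}$)
$- \frac{466829}{393290} + \frac{-18399 - -85474}{n{\left(-469 \right)}} = - \frac{466829}{393290} + \frac{-18399 - -85474}{\frac{27}{5} \left(-469\right)^{2}} = \left(-466829\right) \frac{1}{393290} + \frac{-18399 + 85474}{\frac{27}{5} \cdot 219961} = - \frac{466829}{393290} + \frac{67075}{\frac{5938947}{5}} = - \frac{466829}{393290} + 67075 \cdot \frac{5}{5938947} = - \frac{466829}{393290} + \frac{335375}{5938947} = - \frac{39411538139}{34861618890}$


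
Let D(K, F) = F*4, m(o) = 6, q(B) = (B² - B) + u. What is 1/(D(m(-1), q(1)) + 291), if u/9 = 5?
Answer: 1/471 ≈ 0.0021231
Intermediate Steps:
u = 45 (u = 9*5 = 45)
q(B) = 45 + B² - B (q(B) = (B² - B) + 45 = 45 + B² - B)
D(K, F) = 4*F
1/(D(m(-1), q(1)) + 291) = 1/(4*(45 + 1² - 1*1) + 291) = 1/(4*(45 + 1 - 1) + 291) = 1/(4*45 + 291) = 1/(180 + 291) = 1/471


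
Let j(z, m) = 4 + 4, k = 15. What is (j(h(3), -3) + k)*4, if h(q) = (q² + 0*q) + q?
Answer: 92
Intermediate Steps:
h(q) = q + q² (h(q) = (q² + 0) + q = q² + q = q + q²)
j(z, m) = 8
(j(h(3), -3) + k)*4 = (8 + 15)*4 = 23*4 = 92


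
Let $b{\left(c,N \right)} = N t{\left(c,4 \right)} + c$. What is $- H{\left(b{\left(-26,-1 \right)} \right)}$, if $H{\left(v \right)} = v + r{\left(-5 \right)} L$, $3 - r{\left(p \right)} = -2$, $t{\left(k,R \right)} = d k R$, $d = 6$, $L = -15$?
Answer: $-523$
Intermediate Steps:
$t{\left(k,R \right)} = 6 R k$ ($t{\left(k,R \right)} = 6 k R = 6 R k$)
$r{\left(p \right)} = 5$ ($r{\left(p \right)} = 3 - -2 = 3 + 2 = 5$)
$b{\left(c,N \right)} = c + 24 N c$ ($b{\left(c,N \right)} = N 6 \cdot 4 c + c = N 24 c + c = 24 N c + c = c + 24 N c$)
$H{\left(v \right)} = -75 + v$ ($H{\left(v \right)} = v + 5 \left(-15\right) = v - 75 = -75 + v$)
$- H{\left(b{\left(-26,-1 \right)} \right)} = - (-75 - 26 \left(1 + 24 \left(-1\right)\right)) = - (-75 - 26 \left(1 - 24\right)) = - (-75 - -598) = - (-75 + 598) = \left(-1\right) 523 = -523$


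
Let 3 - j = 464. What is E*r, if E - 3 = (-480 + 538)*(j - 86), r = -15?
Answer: 475845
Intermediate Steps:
j = -461 (j = 3 - 1*464 = 3 - 464 = -461)
E = -31723 (E = 3 + (-480 + 538)*(-461 - 86) = 3 + 58*(-547) = 3 - 31726 = -31723)
E*r = -31723*(-15) = 475845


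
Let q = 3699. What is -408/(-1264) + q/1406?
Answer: 164037/55537 ≈ 2.9537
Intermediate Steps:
-408/(-1264) + q/1406 = -408/(-1264) + 3699/1406 = -408*(-1/1264) + 3699*(1/1406) = 51/158 + 3699/1406 = 164037/55537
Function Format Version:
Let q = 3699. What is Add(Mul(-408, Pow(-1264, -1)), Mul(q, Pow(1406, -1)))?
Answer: Rational(164037, 55537) ≈ 2.9537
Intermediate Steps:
Add(Mul(-408, Pow(-1264, -1)), Mul(q, Pow(1406, -1))) = Add(Mul(-408, Pow(-1264, -1)), Mul(3699, Pow(1406, -1))) = Add(Mul(-408, Rational(-1, 1264)), Mul(3699, Rational(1, 1406))) = Add(Rational(51, 158), Rational(3699, 1406)) = Rational(164037, 55537)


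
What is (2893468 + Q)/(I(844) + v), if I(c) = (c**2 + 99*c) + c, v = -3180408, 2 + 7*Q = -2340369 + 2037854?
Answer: -19951759/16685704 ≈ -1.1957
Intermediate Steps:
Q = -302517/7 (Q = -2/7 + (-2340369 + 2037854)/7 = -2/7 + (1/7)*(-302515) = -2/7 - 302515/7 = -302517/7 ≈ -43217.)
I(c) = c**2 + 100*c
(2893468 + Q)/(I(844) + v) = (2893468 - 302517/7)/(844*(100 + 844) - 3180408) = 19951759/(7*(844*944 - 3180408)) = 19951759/(7*(796736 - 3180408)) = (19951759/7)/(-2383672) = (19951759/7)*(-1/2383672) = -19951759/16685704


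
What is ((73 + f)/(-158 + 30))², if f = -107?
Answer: 289/4096 ≈ 0.070557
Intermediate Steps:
((73 + f)/(-158 + 30))² = ((73 - 107)/(-158 + 30))² = (-34/(-128))² = (-34*(-1/128))² = (17/64)² = 289/4096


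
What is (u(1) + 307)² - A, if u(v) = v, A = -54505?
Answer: 149369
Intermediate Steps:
(u(1) + 307)² - A = (1 + 307)² - 1*(-54505) = 308² + 54505 = 94864 + 54505 = 149369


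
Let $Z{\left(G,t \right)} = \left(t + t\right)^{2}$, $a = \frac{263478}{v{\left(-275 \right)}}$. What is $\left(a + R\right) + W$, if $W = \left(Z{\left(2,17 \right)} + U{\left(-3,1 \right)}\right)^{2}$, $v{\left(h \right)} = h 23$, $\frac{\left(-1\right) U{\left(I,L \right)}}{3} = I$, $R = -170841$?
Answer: $\frac{7503615322}{6325} \approx 1.1863 \cdot 10^{6}$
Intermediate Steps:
$U{\left(I,L \right)} = - 3 I$
$v{\left(h \right)} = 23 h$
$a = - \frac{263478}{6325}$ ($a = \frac{263478}{23 \left(-275\right)} = \frac{263478}{-6325} = 263478 \left(- \frac{1}{6325}\right) = - \frac{263478}{6325} \approx -41.657$)
$Z{\left(G,t \right)} = 4 t^{2}$ ($Z{\left(G,t \right)} = \left(2 t\right)^{2} = 4 t^{2}$)
$W = 1357225$ ($W = \left(4 \cdot 17^{2} - -9\right)^{2} = \left(4 \cdot 289 + 9\right)^{2} = \left(1156 + 9\right)^{2} = 1165^{2} = 1357225$)
$\left(a + R\right) + W = \left(- \frac{263478}{6325} - 170841\right) + 1357225 = - \frac{1080832803}{6325} + 1357225 = \frac{7503615322}{6325}$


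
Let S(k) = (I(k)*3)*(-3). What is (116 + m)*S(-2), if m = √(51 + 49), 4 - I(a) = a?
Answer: -6804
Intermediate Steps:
I(a) = 4 - a
S(k) = -36 + 9*k (S(k) = ((4 - k)*3)*(-3) = (12 - 3*k)*(-3) = -36 + 9*k)
m = 10 (m = √100 = 10)
(116 + m)*S(-2) = (116 + 10)*(-36 + 9*(-2)) = 126*(-36 - 18) = 126*(-54) = -6804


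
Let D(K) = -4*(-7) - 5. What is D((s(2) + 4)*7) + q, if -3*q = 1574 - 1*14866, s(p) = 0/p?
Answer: 13361/3 ≈ 4453.7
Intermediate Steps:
s(p) = 0
D(K) = 23 (D(K) = 28 - 5 = 23)
q = 13292/3 (q = -(1574 - 1*14866)/3 = -(1574 - 14866)/3 = -1/3*(-13292) = 13292/3 ≈ 4430.7)
D((s(2) + 4)*7) + q = 23 + 13292/3 = 13361/3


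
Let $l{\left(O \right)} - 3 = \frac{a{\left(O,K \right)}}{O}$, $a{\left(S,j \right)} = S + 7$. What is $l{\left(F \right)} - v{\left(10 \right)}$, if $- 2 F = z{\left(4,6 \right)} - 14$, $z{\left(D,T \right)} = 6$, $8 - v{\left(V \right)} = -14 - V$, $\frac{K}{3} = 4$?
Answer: $- \frac{105}{4} \approx -26.25$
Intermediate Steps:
$K = 12$ ($K = 3 \cdot 4 = 12$)
$v{\left(V \right)} = 22 + V$ ($v{\left(V \right)} = 8 - \left(-14 - V\right) = 8 + \left(14 + V\right) = 22 + V$)
$a{\left(S,j \right)} = 7 + S$
$F = 4$ ($F = - \frac{6 - 14}{2} = \left(- \frac{1}{2}\right) \left(-8\right) = 4$)
$l{\left(O \right)} = 3 + \frac{7 + O}{O}$
$l{\left(F \right)} - v{\left(10 \right)} = \left(4 + \frac{7}{4}\right) - \left(22 + 10\right) = \left(4 + 7 \cdot \frac{1}{4}\right) - 32 = \left(4 + \frac{7}{4}\right) - 32 = \frac{23}{4} - 32 = - \frac{105}{4}$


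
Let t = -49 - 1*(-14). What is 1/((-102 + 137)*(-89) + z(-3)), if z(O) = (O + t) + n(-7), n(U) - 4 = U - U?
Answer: -1/3149 ≈ -0.00031756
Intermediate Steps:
n(U) = 4 (n(U) = 4 + (U - U) = 4 + 0 = 4)
t = -35 (t = -49 + 14 = -35)
z(O) = -31 + O (z(O) = (O - 35) + 4 = (-35 + O) + 4 = -31 + O)
1/((-102 + 137)*(-89) + z(-3)) = 1/((-102 + 137)*(-89) + (-31 - 3)) = 1/(35*(-89) - 34) = 1/(-3115 - 34) = 1/(-3149) = -1/3149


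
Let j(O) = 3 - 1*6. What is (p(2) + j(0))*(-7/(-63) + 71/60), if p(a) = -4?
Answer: -1631/180 ≈ -9.0611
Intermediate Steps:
j(O) = -3 (j(O) = 3 - 6 = -3)
(p(2) + j(0))*(-7/(-63) + 71/60) = (-4 - 3)*(-7/(-63) + 71/60) = -7*(-7*(-1/63) + 71*(1/60)) = -7*(1/9 + 71/60) = -7*233/180 = -1631/180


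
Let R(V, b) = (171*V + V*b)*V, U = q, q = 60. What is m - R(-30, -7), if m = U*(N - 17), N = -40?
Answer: -151020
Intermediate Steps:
U = 60
R(V, b) = V*(171*V + V*b)
m = -3420 (m = 60*(-40 - 17) = 60*(-57) = -3420)
m - R(-30, -7) = -3420 - (-30)²*(171 - 7) = -3420 - 900*164 = -3420 - 1*147600 = -3420 - 147600 = -151020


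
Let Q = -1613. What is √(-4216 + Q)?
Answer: I*√5829 ≈ 76.348*I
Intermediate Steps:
√(-4216 + Q) = √(-4216 - 1613) = √(-5829) = I*√5829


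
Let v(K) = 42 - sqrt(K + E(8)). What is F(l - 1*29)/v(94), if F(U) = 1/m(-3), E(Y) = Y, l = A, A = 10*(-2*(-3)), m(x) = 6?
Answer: 7/1662 + sqrt(102)/9972 ≈ 0.0052246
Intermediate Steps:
A = 60 (A = 10*6 = 60)
l = 60
v(K) = 42 - sqrt(8 + K) (v(K) = 42 - sqrt(K + 8) = 42 - sqrt(8 + K))
F(U) = 1/6
F(l - 1*29)/v(94) = 1/(6*(42 - sqrt(8 + 94))) = 1/(6*(42 - sqrt(102)))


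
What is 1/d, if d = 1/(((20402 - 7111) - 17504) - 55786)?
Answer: -59999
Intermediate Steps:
d = -1/59999 (d = 1/((13291 - 17504) - 55786) = 1/(-4213 - 55786) = 1/(-59999) = -1/59999 ≈ -1.6667e-5)
1/d = 1/(-1/59999) = -59999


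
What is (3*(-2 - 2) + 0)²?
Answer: 144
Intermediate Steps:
(3*(-2 - 2) + 0)² = (3*(-4) + 0)² = (-12 + 0)² = (-12)² = 144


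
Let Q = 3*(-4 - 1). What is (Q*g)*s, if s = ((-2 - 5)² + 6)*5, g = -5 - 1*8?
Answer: 53625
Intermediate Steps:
Q = -15 (Q = 3*(-5) = -15)
g = -13 (g = -5 - 8 = -13)
s = 275 (s = ((-7)² + 6)*5 = (49 + 6)*5 = 55*5 = 275)
(Q*g)*s = -15*(-13)*275 = 195*275 = 53625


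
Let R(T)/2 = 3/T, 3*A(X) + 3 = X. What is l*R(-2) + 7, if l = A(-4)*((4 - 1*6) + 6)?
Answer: 35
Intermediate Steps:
A(X) = -1 + X/3
R(T) = 6/T (R(T) = 2*(3/T) = 6/T)
l = -28/3 (l = (-1 + (1/3)*(-4))*((4 - 1*6) + 6) = (-1 - 4/3)*((4 - 6) + 6) = -7*(-2 + 6)/3 = -7/3*4 = -28/3 ≈ -9.3333)
l*R(-2) + 7 = -56/(-2) + 7 = -56*(-1)/2 + 7 = -28/3*(-3) + 7 = 28 + 7 = 35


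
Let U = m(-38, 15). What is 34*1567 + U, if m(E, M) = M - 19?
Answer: 53274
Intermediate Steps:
m(E, M) = -19 + M
U = -4 (U = -19 + 15 = -4)
34*1567 + U = 34*1567 - 4 = 53278 - 4 = 53274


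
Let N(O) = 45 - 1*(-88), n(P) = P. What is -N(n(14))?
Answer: -133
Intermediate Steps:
N(O) = 133 (N(O) = 45 + 88 = 133)
-N(n(14)) = -1*133 = -133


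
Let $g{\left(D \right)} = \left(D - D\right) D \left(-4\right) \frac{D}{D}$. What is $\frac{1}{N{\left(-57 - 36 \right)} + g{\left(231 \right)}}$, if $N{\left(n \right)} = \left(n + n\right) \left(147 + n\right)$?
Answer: $- \frac{1}{10044} \approx -9.9562 \cdot 10^{-5}$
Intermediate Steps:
$N{\left(n \right)} = 2 n \left(147 + n\right)$
$g{\left(D \right)} = 0$ ($g{\left(D \right)} = 0 - 4 D 1 = 0 \left(- 4 D\right) = 0$)
$\frac{1}{N{\left(-57 - 36 \right)} + g{\left(231 \right)}} = \frac{1}{2 \left(-57 - 36\right) \left(147 - 93\right) + 0} = \frac{1}{2 \left(-93\right) \left(147 - 93\right) + 0} = \frac{1}{2 \left(-93\right) 54 + 0} = \frac{1}{-10044 + 0} = \frac{1}{-10044} = - \frac{1}{10044}$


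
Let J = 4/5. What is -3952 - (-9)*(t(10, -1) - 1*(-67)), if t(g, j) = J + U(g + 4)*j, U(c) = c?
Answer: -17339/5 ≈ -3467.8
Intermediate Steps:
J = ⅘ (J = 4*(⅕) = ⅘ ≈ 0.80000)
t(g, j) = ⅘ + j*(4 + g) (t(g, j) = ⅘ + (g + 4)*j = ⅘ + (4 + g)*j = ⅘ + j*(4 + g))
-3952 - (-9)*(t(10, -1) - 1*(-67)) = -3952 - (-9)*((⅘ - (4 + 10)) - 1*(-67)) = -3952 - (-9)*((⅘ - 1*14) + 67) = -3952 - (-9)*((⅘ - 14) + 67) = -3952 - (-9)*(-66/5 + 67) = -3952 - (-9)*269/5 = -3952 - 1*(-2421/5) = -3952 + 2421/5 = -17339/5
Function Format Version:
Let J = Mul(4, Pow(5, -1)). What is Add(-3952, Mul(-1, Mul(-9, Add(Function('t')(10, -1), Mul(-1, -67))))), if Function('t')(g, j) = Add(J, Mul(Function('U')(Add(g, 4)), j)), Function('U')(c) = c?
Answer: Rational(-17339, 5) ≈ -3467.8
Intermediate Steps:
J = Rational(4, 5) (J = Mul(4, Rational(1, 5)) = Rational(4, 5) ≈ 0.80000)
Function('t')(g, j) = Add(Rational(4, 5), Mul(j, Add(4, g))) (Function('t')(g, j) = Add(Rational(4, 5), Mul(Add(g, 4), j)) = Add(Rational(4, 5), Mul(Add(4, g), j)) = Add(Rational(4, 5), Mul(j, Add(4, g))))
Add(-3952, Mul(-1, Mul(-9, Add(Function('t')(10, -1), Mul(-1, -67))))) = Add(-3952, Mul(-1, Mul(-9, Add(Add(Rational(4, 5), Mul(-1, Add(4, 10))), Mul(-1, -67))))) = Add(-3952, Mul(-1, Mul(-9, Add(Add(Rational(4, 5), Mul(-1, 14)), 67)))) = Add(-3952, Mul(-1, Mul(-9, Add(Add(Rational(4, 5), -14), 67)))) = Add(-3952, Mul(-1, Mul(-9, Add(Rational(-66, 5), 67)))) = Add(-3952, Mul(-1, Mul(-9, Rational(269, 5)))) = Add(-3952, Mul(-1, Rational(-2421, 5))) = Add(-3952, Rational(2421, 5)) = Rational(-17339, 5)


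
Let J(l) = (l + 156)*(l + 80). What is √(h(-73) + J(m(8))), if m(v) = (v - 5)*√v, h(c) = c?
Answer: √(12479 + 1416*√2) ≈ 120.34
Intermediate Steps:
m(v) = √v*(-5 + v) (m(v) = (-5 + v)*√v = √v*(-5 + v))
J(l) = (80 + l)*(156 + l) (J(l) = (156 + l)*(80 + l) = (80 + l)*(156 + l))
√(h(-73) + J(m(8))) = √(-73 + (12480 + (√8*(-5 + 8))² + 236*(√8*(-5 + 8)))) = √(-73 + (12480 + ((2*√2)*3)² + 236*((2*√2)*3))) = √(-73 + (12480 + (6*√2)² + 236*(6*√2))) = √(-73 + (12480 + 72 + 1416*√2)) = √(-73 + (12552 + 1416*√2)) = √(12479 + 1416*√2)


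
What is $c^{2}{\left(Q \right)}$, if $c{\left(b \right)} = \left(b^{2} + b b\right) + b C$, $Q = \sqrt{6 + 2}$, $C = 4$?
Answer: $384 + 256 \sqrt{2} \approx 746.04$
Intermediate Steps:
$Q = 2 \sqrt{2}$ ($Q = \sqrt{8} = 2 \sqrt{2} \approx 2.8284$)
$c{\left(b \right)} = 2 b^{2} + 4 b$ ($c{\left(b \right)} = \left(b^{2} + b b\right) + b 4 = \left(b^{2} + b^{2}\right) + 4 b = 2 b^{2} + 4 b$)
$c^{2}{\left(Q \right)} = \left(2 \cdot 2 \sqrt{2} \left(2 + 2 \sqrt{2}\right)\right)^{2} = \left(4 \sqrt{2} \left(2 + 2 \sqrt{2}\right)\right)^{2} = 32 \left(2 + 2 \sqrt{2}\right)^{2}$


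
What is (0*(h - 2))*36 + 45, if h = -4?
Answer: 45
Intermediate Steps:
(0*(h - 2))*36 + 45 = (0*(-4 - 2))*36 + 45 = (0*(-6))*36 + 45 = 0*36 + 45 = 0 + 45 = 45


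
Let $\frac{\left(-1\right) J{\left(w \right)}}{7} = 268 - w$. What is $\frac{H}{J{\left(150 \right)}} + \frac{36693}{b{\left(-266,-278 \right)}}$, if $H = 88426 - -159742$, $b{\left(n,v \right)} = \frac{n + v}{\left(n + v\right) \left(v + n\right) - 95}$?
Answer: $- \frac{4483303846465}{224672} \approx -1.9955 \cdot 10^{7}$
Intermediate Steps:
$J{\left(w \right)} = -1876 + 7 w$ ($J{\left(w \right)} = - 7 \left(268 - w\right) = -1876 + 7 w$)
$b{\left(n,v \right)} = \frac{n + v}{-95 + \left(n + v\right)^{2}}$ ($b{\left(n,v \right)} = \frac{n + v}{\left(n + v\right) \left(n + v\right) - 95} = \frac{n + v}{\left(n + v\right)^{2} - 95} = \frac{n + v}{-95 + \left(n + v\right)^{2}}$)
$H = 248168$ ($H = 88426 + 159742 = 248168$)
$\frac{H}{J{\left(150 \right)}} + \frac{36693}{b{\left(-266,-278 \right)}} = \frac{248168}{-1876 + 7 \cdot 150} + \frac{36693}{\frac{1}{-95 + \left(-266 - 278\right)^{2}} \left(-266 - 278\right)} = \frac{248168}{-1876 + 1050} + \frac{36693}{\frac{1}{-95 + \left(-544\right)^{2}} \left(-544\right)} = \frac{248168}{-826} + \frac{36693}{\frac{1}{-95 + 295936} \left(-544\right)} = 248168 \left(- \frac{1}{826}\right) + \frac{36693}{\frac{1}{295841} \left(-544\right)} = - \frac{124084}{413} + \frac{36693}{\frac{1}{295841} \left(-544\right)} = - \frac{124084}{413} + \frac{36693}{- \frac{544}{295841}} = - \frac{124084}{413} + 36693 \left(- \frac{295841}{544}\right) = - \frac{124084}{413} - \frac{10855293813}{544} = - \frac{4483303846465}{224672}$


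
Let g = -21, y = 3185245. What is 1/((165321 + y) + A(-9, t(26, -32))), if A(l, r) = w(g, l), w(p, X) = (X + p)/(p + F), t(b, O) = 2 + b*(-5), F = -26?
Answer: 47/157476632 ≈ 2.9846e-7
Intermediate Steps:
t(b, O) = 2 - 5*b
w(p, X) = (X + p)/(-26 + p) (w(p, X) = (X + p)/(p - 26) = (X + p)/(-26 + p))
A(l, r) = 21/47 - l/47 (A(l, r) = (l - 21)/(-26 - 21) = (-21 + l)/(-47) = -(-21 + l)/47 = 21/47 - l/47)
1/((165321 + y) + A(-9, t(26, -32))) = 1/((165321 + 3185245) + (21/47 - 1/47*(-9))) = 1/(3350566 + (21/47 + 9/47)) = 1/(3350566 + 30/47) = 1/(157476632/47) = 47/157476632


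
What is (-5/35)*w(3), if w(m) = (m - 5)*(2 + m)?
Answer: 10/7 ≈ 1.4286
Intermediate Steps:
w(m) = (-5 + m)*(2 + m)
(-5/35)*w(3) = (-5/35)*(-10 + 3² - 3*3) = (-5/35)*(-10 + 9 - 9) = -1*⅐*(-10) = -⅐*(-10) = 10/7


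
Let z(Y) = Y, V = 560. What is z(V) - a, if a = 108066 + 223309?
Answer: -330815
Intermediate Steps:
a = 331375
z(V) - a = 560 - 1*331375 = 560 - 331375 = -330815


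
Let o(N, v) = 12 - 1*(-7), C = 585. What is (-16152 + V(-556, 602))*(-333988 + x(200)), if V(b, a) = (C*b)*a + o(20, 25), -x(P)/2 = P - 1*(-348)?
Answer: 65617037857852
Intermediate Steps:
o(N, v) = 19 (o(N, v) = 12 + 7 = 19)
x(P) = -696 - 2*P (x(P) = -2*(P - 1*(-348)) = -2*(P + 348) = -2*(348 + P) = -696 - 2*P)
V(b, a) = 19 + 585*a*b (V(b, a) = (585*b)*a + 19 = 585*a*b + 19 = 19 + 585*a*b)
(-16152 + V(-556, 602))*(-333988 + x(200)) = (-16152 + (19 + 585*602*(-556)))*(-333988 + (-696 - 2*200)) = (-16152 + (19 - 195806520))*(-333988 + (-696 - 400)) = (-16152 - 195806501)*(-333988 - 1096) = -195822653*(-335084) = 65617037857852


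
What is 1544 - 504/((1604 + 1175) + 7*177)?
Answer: 443092/287 ≈ 1543.9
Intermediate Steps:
1544 - 504/((1604 + 1175) + 7*177) = 1544 - 504/(2779 + 1239) = 1544 - 504/4018 = 1544 - 504*1/4018 = 1544 - 36/287 = 443092/287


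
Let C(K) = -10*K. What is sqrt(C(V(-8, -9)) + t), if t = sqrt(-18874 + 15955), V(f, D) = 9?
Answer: sqrt(-90 + I*sqrt(2919)) ≈ 2.736 + 9.8735*I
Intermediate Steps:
t = I*sqrt(2919) (t = sqrt(-2919) = I*sqrt(2919) ≈ 54.028*I)
sqrt(C(V(-8, -9)) + t) = sqrt(-10*9 + I*sqrt(2919)) = sqrt(-90 + I*sqrt(2919))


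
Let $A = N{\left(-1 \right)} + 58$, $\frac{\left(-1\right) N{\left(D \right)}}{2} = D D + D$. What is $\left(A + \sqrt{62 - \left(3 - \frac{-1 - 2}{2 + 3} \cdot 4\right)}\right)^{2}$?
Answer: $\frac{\left(290 + \sqrt{1415}\right)^{2}}{25} \approx 4293.3$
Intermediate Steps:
$N{\left(D \right)} = - 2 D - 2 D^{2}$ ($N{\left(D \right)} = - 2 \left(D D + D\right) = - 2 \left(D^{2} + D\right) = - 2 \left(D + D^{2}\right) = - 2 D - 2 D^{2}$)
$A = 58$ ($A = \left(-2\right) \left(-1\right) \left(1 - 1\right) + 58 = \left(-2\right) \left(-1\right) 0 + 58 = 0 + 58 = 58$)
$\left(A + \sqrt{62 - \left(3 - \frac{-1 - 2}{2 + 3} \cdot 4\right)}\right)^{2} = \left(58 + \sqrt{62 - \left(3 - \frac{-1 - 2}{2 + 3} \cdot 4\right)}\right)^{2} = \left(58 + \sqrt{62 - \left(3 - - \frac{3}{5} \cdot 4\right)}\right)^{2} = \left(58 + \sqrt{62 - \left(3 - \left(-3\right) \frac{1}{5} \cdot 4\right)}\right)^{2} = \left(58 + \sqrt{62 - \frac{27}{5}}\right)^{2} = \left(58 + \sqrt{\frac{283}{5}}\right)^{2} = \left(58 + \frac{\sqrt{1415}}{5}\right)^{2}$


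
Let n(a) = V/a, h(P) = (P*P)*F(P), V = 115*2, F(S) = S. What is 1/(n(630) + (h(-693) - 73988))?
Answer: -63/20971852312 ≈ -3.0040e-9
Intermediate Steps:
V = 230
h(P) = P³ (h(P) = (P*P)*P = P²*P = P³)
n(a) = 230/a
1/(n(630) + (h(-693) - 73988)) = 1/(230/630 + ((-693)³ - 73988)) = 1/(230*(1/630) + (-332812557 - 73988)) = 1/(23/63 - 332886545) = 1/(-20971852312/63) = -63/20971852312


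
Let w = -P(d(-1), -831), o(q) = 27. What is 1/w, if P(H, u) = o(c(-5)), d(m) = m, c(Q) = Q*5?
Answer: -1/27 ≈ -0.037037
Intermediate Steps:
c(Q) = 5*Q
P(H, u) = 27
w = -27 (w = -1*27 = -27)
1/w = 1/(-27) = -1/27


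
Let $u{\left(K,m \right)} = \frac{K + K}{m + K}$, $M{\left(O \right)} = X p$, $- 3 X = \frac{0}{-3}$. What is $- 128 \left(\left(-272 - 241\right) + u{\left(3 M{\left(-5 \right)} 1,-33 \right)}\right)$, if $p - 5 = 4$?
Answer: $65664$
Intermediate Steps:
$p = 9$ ($p = 5 + 4 = 9$)
$X = 0$ ($X = - \frac{0 \frac{1}{-3}}{3} = - \frac{0 \left(- \frac{1}{3}\right)}{3} = \left(- \frac{1}{3}\right) 0 = 0$)
$M{\left(O \right)} = 0$ ($M{\left(O \right)} = 0 \cdot 9 = 0$)
$u{\left(K,m \right)} = \frac{2 K}{K + m}$
$- 128 \left(\left(-272 - 241\right) + u{\left(3 M{\left(-5 \right)} 1,-33 \right)}\right) = - 128 \left(\left(-272 - 241\right) + \frac{2 \cdot 3 \cdot 0 \cdot 1}{3 \cdot 0 \cdot 1 - 33}\right) = - 128 \left(\left(-272 - 241\right) + \frac{2 \cdot 0 \cdot 1}{0 \cdot 1 - 33}\right) = - 128 \left(-513 + 2 \cdot 0 \frac{1}{0 - 33}\right) = - 128 \left(-513 + 2 \cdot 0 \frac{1}{-33}\right) = - 128 \left(-513 + 2 \cdot 0 \left(- \frac{1}{33}\right)\right) = - 128 \left(-513 + 0\right) = \left(-128\right) \left(-513\right) = 65664$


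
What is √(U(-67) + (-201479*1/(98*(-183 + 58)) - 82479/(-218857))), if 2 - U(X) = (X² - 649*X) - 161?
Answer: I*√280423093372599324290/76599950 ≈ 218.61*I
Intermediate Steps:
U(X) = 163 - X² + 649*X (U(X) = 2 - ((X² - 649*X) - 161) = 2 - (-161 + X² - 649*X) = 2 + (161 - X² + 649*X) = 163 - X² + 649*X)
√(U(-67) + (-201479*1/(98*(-183 + 58)) - 82479/(-218857))) = √((163 - 1*(-67)² + 649*(-67)) + (-201479*1/(98*(-183 + 58)) - 82479/(-218857))) = √((163 - 1*4489 - 43483) + (-201479/((-125*98)) - 82479*(-1/218857))) = √((163 - 4489 - 43483) + (-201479/(-12250) + 82479/218857)) = √(-47809 + (-201479*(-1/12250) + 82479/218857)) = √(-47809 + (201479/12250 + 82479/218857)) = √(-47809 + 45105457253/2680998250) = √(-128130739876997/2680998250) = I*√280423093372599324290/76599950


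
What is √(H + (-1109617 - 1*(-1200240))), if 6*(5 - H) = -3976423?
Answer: √27121146/6 ≈ 867.97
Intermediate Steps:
H = 3976453/6 (H = 5 - ⅙*(-3976423) = 5 + 3976423/6 = 3976453/6 ≈ 6.6274e+5)
√(H + (-1109617 - 1*(-1200240))) = √(3976453/6 + (-1109617 - 1*(-1200240))) = √(3976453/6 + (-1109617 + 1200240)) = √(3976453/6 + 90623) = √(4520191/6) = √27121146/6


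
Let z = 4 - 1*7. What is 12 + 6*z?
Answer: -6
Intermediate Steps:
z = -3 (z = 4 - 7 = -3)
12 + 6*z = 12 + 6*(-3) = 12 - 18 = -6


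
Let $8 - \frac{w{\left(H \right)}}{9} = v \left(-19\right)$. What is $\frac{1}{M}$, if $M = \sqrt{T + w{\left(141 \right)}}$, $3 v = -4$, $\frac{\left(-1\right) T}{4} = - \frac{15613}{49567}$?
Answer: $- \frac{i \sqrt{38017889}}{76700} \approx - 0.080389 i$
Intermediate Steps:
$T = \frac{62452}{49567}$ ($T = - 4 \left(- \frac{15613}{49567}\right) = - 4 \left(\left(-15613\right) \frac{1}{49567}\right) = \left(-4\right) \left(- \frac{15613}{49567}\right) = \frac{62452}{49567} \approx 1.26$)
$v = - \frac{4}{3}$ ($v = \frac{1}{3} \left(-4\right) = - \frac{4}{3} \approx -1.3333$)
$w{\left(H \right)} = -156$ ($w{\left(H \right)} = 72 - 9 \left(\left(- \frac{4}{3}\right) \left(-19\right)\right) = 72 - 228 = -156$)
$M = \frac{100 i \sqrt{38017889}}{49567}$ ($M = \sqrt{\frac{62452}{49567} - 156} = \sqrt{- \frac{7670000}{49567}} = \frac{100 i \sqrt{38017889}}{49567} \approx 12.439 i$)
$\frac{1}{M} = \frac{1}{\frac{100}{49567} i \sqrt{38017889}} = - \frac{i \sqrt{38017889}}{76700}$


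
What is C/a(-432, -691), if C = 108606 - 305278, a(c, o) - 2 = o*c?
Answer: -98336/149257 ≈ -0.65884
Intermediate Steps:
a(c, o) = 2 + c*o (a(c, o) = 2 + o*c = 2 + c*o)
C = -196672
C/a(-432, -691) = -196672/(2 - 432*(-691)) = -196672/(2 + 298512) = -196672/298514 = -196672*1/298514 = -98336/149257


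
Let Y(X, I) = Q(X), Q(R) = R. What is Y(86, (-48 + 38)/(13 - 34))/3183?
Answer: 86/3183 ≈ 0.027019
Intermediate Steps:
Y(X, I) = X
Y(86, (-48 + 38)/(13 - 34))/3183 = 86/3183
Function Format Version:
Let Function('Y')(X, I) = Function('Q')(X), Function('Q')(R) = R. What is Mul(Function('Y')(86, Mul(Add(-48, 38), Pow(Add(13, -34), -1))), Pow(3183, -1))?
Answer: Rational(86, 3183) ≈ 0.027019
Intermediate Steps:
Function('Y')(X, I) = X
Mul(Function('Y')(86, Mul(Add(-48, 38), Pow(Add(13, -34), -1))), Pow(3183, -1)) = Mul(86, Pow(3183, -1)) = Mul(86, Rational(1, 3183)) = Rational(86, 3183)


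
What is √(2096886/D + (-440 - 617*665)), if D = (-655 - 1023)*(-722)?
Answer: I*√417504893686026/31882 ≈ 640.89*I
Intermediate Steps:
D = 1211516 (D = -1678*(-722) = 1211516)
√(2096886/D + (-440 - 617*665)) = √(2096886/1211516 + (-440 - 617*665)) = √(2096886*(1/1211516) + (-440 - 410305)) = √(1048443/605758 - 410745) = √(-248811021267/605758) = I*√417504893686026/31882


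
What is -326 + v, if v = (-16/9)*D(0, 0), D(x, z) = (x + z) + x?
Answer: -326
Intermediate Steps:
D(x, z) = z + 2*x
v = 0 (v = (-16/9)*(0 + 2*0) = (-16*⅑)*(0 + 0) = -16/9*0 = 0)
-326 + v = -326 + 0 = -326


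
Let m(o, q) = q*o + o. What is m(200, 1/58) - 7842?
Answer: -221518/29 ≈ -7638.6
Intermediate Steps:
m(o, q) = o + o*q (m(o, q) = o*q + o = o + o*q)
m(200, 1/58) - 7842 = 200*(1 + 1/58) - 7842 = 200*(59/58) - 7842 = 5900/29 - 7842 = -221518/29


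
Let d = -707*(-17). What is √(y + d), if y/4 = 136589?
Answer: 5*√22335 ≈ 747.25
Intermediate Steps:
y = 546356 (y = 4*136589 = 546356)
d = 12019
√(y + d) = √(546356 + 12019) = √558375 = 5*√22335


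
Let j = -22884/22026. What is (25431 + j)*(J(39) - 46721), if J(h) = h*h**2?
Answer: 1176065969426/3671 ≈ 3.2037e+8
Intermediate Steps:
J(h) = h**3
j = -3814/3671 (j = -22884*1/22026 = -3814/3671 ≈ -1.0390)
(25431 + j)*(J(39) - 46721) = (25431 - 3814/3671)*(39**3 - 46721) = 93353387*(59319 - 46721)/3671 = (93353387/3671)*12598 = 1176065969426/3671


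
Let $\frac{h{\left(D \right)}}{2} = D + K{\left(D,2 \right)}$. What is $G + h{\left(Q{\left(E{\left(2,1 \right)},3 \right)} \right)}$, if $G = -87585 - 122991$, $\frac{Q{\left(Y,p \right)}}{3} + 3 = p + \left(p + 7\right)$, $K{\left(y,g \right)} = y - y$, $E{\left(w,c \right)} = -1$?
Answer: $-210516$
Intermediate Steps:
$K{\left(y,g \right)} = 0$
$Q{\left(Y,p \right)} = 12 + 6 p$ ($Q{\left(Y,p \right)} = -9 + 3 \left(p + \left(p + 7\right)\right) = -9 + 3 \left(p + \left(7 + p\right)\right) = -9 + 3 \left(7 + 2 p\right) = -9 + \left(21 + 6 p\right) = 12 + 6 p$)
$h{\left(D \right)} = 2 D$ ($h{\left(D \right)} = 2 \left(D + 0\right) = 2 D$)
$G = -210576$
$G + h{\left(Q{\left(E{\left(2,1 \right)},3 \right)} \right)} = -210576 + 2 \left(12 + 6 \cdot 3\right) = -210576 + 2 \left(12 + 18\right) = -210576 + 2 \cdot 30 = -210576 + 60 = -210516$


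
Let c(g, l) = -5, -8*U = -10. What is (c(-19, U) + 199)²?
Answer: 37636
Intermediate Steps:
U = 5/4 (U = -⅛*(-10) = 5/4 ≈ 1.2500)
(c(-19, U) + 199)² = (-5 + 199)² = 194² = 37636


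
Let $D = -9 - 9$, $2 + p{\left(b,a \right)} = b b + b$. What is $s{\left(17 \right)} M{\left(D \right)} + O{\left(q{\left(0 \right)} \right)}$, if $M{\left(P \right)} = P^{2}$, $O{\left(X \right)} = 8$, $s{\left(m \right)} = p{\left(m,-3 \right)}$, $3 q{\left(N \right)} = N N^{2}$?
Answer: $98504$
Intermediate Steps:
$p{\left(b,a \right)} = -2 + b + b^{2}$ ($p{\left(b,a \right)} = -2 + \left(b b + b\right) = -2 + \left(b^{2} + b\right) = -2 + \left(b + b^{2}\right) = -2 + b + b^{2}$)
$q{\left(N \right)} = \frac{N^{3}}{3}$ ($q{\left(N \right)} = \frac{N N^{2}}{3} = \frac{N^{3}}{3}$)
$s{\left(m \right)} = -2 + m + m^{2}$
$D = -18$
$s{\left(17 \right)} M{\left(D \right)} + O{\left(q{\left(0 \right)} \right)} = \left(-2 + 17 + 17^{2}\right) \left(-18\right)^{2} + 8 = \left(-2 + 17 + 289\right) 324 + 8 = 304 \cdot 324 + 8 = 98496 + 8 = 98504$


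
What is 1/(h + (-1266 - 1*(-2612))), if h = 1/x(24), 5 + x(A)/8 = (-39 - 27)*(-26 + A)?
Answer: 1016/1367537 ≈ 0.00074294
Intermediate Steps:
x(A) = 13688 - 528*A (x(A) = -40 + 8*((-39 - 27)*(-26 + A)) = -40 + 8*(-66*(-26 + A)) = -40 + 8*(1716 - 66*A) = -40 + (13728 - 528*A) = 13688 - 528*A)
h = 1/1016 (h = 1/(13688 - 528*24) = 1/(13688 - 12672) = 1/1016 ≈ 0.00098425)
1/(h + (-1266 - 1*(-2612))) = 1/(1/1016 + (-1266 - 1*(-2612))) = 1/(1/1016 + (-1266 + 2612)) = 1/(1/1016 + 1346) = 1/(1367537/1016) = 1016/1367537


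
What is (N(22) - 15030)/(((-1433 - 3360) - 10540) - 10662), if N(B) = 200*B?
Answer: 2126/5199 ≈ 0.40892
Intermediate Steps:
(N(22) - 15030)/(((-1433 - 3360) - 10540) - 10662) = (200*22 - 15030)/(((-1433 - 3360) - 10540) - 10662) = (4400 - 15030)/((-4793 - 10540) - 10662) = -10630/(-15333 - 10662) = -10630/(-25995) = -10630*(-1/25995) = 2126/5199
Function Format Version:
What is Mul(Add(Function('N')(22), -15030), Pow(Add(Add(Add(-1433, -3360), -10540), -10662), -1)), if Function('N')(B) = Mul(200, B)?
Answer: Rational(2126, 5199) ≈ 0.40892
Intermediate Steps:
Mul(Add(Function('N')(22), -15030), Pow(Add(Add(Add(-1433, -3360), -10540), -10662), -1)) = Mul(Add(Mul(200, 22), -15030), Pow(Add(Add(Add(-1433, -3360), -10540), -10662), -1)) = Mul(Add(4400, -15030), Pow(Add(Add(-4793, -10540), -10662), -1)) = Mul(-10630, Pow(Add(-15333, -10662), -1)) = Mul(-10630, Pow(-25995, -1)) = Mul(-10630, Rational(-1, 25995)) = Rational(2126, 5199)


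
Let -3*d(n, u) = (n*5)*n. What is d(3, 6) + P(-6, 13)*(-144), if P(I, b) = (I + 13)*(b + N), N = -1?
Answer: -12111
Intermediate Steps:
d(n, u) = -5*n²/3 (d(n, u) = -n*5*n/3 = -5*n*n/3 = -5*n²/3)
P(I, b) = (-1 + b)*(13 + I) (P(I, b) = (I + 13)*(b - 1) = (13 + I)*(-1 + b) = (-1 + b)*(13 + I))
d(3, 6) + P(-6, 13)*(-144) = -5/3*3² + (-13 - 1*(-6) + 13*13 - 6*13)*(-144) = -5/3*9 + (-13 + 6 + 169 - 78)*(-144) = -15 + 84*(-144) = -15 - 12096 = -12111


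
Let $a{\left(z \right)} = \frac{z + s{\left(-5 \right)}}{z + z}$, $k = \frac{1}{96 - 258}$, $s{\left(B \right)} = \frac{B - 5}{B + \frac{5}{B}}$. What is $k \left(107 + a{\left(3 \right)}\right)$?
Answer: $- \frac{485}{729} \approx -0.66529$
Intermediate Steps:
$s{\left(B \right)} = \frac{-5 + B}{B + \frac{5}{B}}$
$k = - \frac{1}{162}$ ($k = \frac{1}{-162} = - \frac{1}{162} \approx -0.0061728$)
$a{\left(z \right)} = \frac{\frac{5}{3} + z}{2 z}$ ($a{\left(z \right)} = \frac{z - \frac{5 \left(-5 - 5\right)}{5 + \left(-5\right)^{2}}}{z + z} = \frac{z - 5 \frac{1}{5 + 25} \left(-10\right)}{2 z} = \left(z - 5 \cdot \frac{1}{30} \left(-10\right)\right) \frac{1}{2 z} = \left(z - \frac{1}{6} \left(-10\right)\right) \frac{1}{2 z} = \left(z + \frac{5}{3}\right) \frac{1}{2 z} = \left(\frac{5}{3} + z\right) \frac{1}{2 z} = \frac{\frac{5}{3} + z}{2 z}$)
$k \left(107 + a{\left(3 \right)}\right) = - \frac{107 + \frac{5 + 3 \cdot 3}{6 \cdot 3}}{162} = - \frac{107 + \frac{1}{6} \cdot \frac{1}{3} \left(5 + 9\right)}{162} = - \frac{107 + \frac{1}{6} \cdot \frac{1}{3} \cdot 14}{162} = - \frac{107 + \frac{7}{9}}{162} = \left(- \frac{1}{162}\right) \frac{970}{9} = - \frac{485}{729}$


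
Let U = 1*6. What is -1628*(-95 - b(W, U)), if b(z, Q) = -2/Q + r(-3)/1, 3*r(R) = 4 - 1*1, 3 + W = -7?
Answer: 467236/3 ≈ 1.5575e+5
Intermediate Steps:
W = -10 (W = -3 - 7 = -10)
U = 6
r(R) = 1 (r(R) = (4 - 1*1)/3 = (4 - 1)/3 = (⅓)*3 = 1)
b(z, Q) = 1 - 2/Q (b(z, Q) = -2/Q + 1/1 = -2/Q + 1*1 = -2/Q + 1 = 1 - 2/Q)
-1628*(-95 - b(W, U)) = -1628*(-95 - (-2 + 6)/6) = -1628*(-95 - 4/6) = -1628*(-95 - 1*⅔) = -1628*(-95 - ⅔) = -1628*(-287/3) = 467236/3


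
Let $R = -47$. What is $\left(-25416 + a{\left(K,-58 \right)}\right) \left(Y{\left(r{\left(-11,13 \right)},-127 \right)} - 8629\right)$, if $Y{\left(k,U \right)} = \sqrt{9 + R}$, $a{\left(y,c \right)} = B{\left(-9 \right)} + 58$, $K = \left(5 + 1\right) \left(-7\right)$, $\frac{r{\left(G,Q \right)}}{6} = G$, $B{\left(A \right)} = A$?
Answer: $218891843 - 25367 i \sqrt{38} \approx 2.1889 \cdot 10^{8} - 1.5637 \cdot 10^{5} i$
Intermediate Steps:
$r{\left(G,Q \right)} = 6 G$
$K = -42$ ($K = 6 \left(-7\right) = -42$)
$a{\left(y,c \right)} = 49$ ($a{\left(y,c \right)} = -9 + 58 = 49$)
$Y{\left(k,U \right)} = i \sqrt{38}$ ($Y{\left(k,U \right)} = \sqrt{9 - 47} = \sqrt{-38} = i \sqrt{38}$)
$\left(-25416 + a{\left(K,-58 \right)}\right) \left(Y{\left(r{\left(-11,13 \right)},-127 \right)} - 8629\right) = \left(-25416 + 49\right) \left(i \sqrt{38} - 8629\right) = - 25367 \left(-8629 + i \sqrt{38}\right) = 218891843 - 25367 i \sqrt{38}$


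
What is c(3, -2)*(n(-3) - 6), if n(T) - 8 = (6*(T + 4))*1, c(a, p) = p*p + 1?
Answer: 40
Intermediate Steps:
c(a, p) = 1 + p² (c(a, p) = p² + 1 = 1 + p²)
n(T) = 32 + 6*T (n(T) = 8 + (6*(T + 4))*1 = 8 + (6*(4 + T))*1 = 8 + (24 + 6*T)*1 = 8 + (24 + 6*T) = 32 + 6*T)
c(3, -2)*(n(-3) - 6) = (1 + (-2)²)*((32 + 6*(-3)) - 6) = (1 + 4)*((32 - 18) - 6) = 5*(14 - 6) = 5*8 = 40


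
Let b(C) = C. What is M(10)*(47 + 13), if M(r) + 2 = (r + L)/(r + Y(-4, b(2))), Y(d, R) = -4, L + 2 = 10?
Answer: 60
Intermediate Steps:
L = 8 (L = -2 + 10 = 8)
M(r) = -2 + (8 + r)/(-4 + r) (M(r) = -2 + (r + 8)/(r - 4) = -2 + (8 + r)/(-4 + r))
M(10)*(47 + 13) = ((16 - 1*10)/(-4 + 10))*(47 + 13) = ((16 - 10)/6)*60 = ((⅙)*6)*60 = 1*60 = 60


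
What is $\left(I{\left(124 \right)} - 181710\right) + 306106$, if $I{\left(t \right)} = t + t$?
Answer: $124644$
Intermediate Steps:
$I{\left(t \right)} = 2 t$
$\left(I{\left(124 \right)} - 181710\right) + 306106 = \left(2 \cdot 124 - 181710\right) + 306106 = \left(248 - 181710\right) + 306106 = -181462 + 306106 = 124644$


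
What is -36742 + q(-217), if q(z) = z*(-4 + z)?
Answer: 11215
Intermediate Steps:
-36742 + q(-217) = -36742 - 217*(-4 - 217) = -36742 - 217*(-221) = -36742 + 47957 = 11215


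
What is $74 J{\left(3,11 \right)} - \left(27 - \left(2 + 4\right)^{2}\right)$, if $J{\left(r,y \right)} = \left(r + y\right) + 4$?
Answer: $1341$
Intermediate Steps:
$J{\left(r,y \right)} = 4 + r + y$
$74 J{\left(3,11 \right)} - \left(27 - \left(2 + 4\right)^{2}\right) = 74 \left(4 + 3 + 11\right) - \left(27 - \left(2 + 4\right)^{2}\right) = 74 \cdot 18 - \left(27 - 6^{2}\right) = 1332 + \left(-27 + 36\right) = 1332 + 9 = 1341$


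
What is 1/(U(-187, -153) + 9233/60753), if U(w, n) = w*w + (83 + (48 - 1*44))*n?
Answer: 8679/187971101 ≈ 4.6172e-5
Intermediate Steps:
U(w, n) = w**2 + 87*n (U(w, n) = w**2 + (83 + (48 - 44))*n = w**2 + (83 + 4)*n = w**2 + 87*n)
1/(U(-187, -153) + 9233/60753) = 1/(((-187)**2 + 87*(-153)) + 9233/60753) = 1/((34969 - 13311) + 9233*(1/60753)) = 1/(21658 + 1319/8679) = 1/(187971101/8679) = 8679/187971101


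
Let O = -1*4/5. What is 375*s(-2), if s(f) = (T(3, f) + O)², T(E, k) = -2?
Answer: 2940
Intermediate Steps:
O = -⅘ (O = -4*⅕ = -⅘ ≈ -0.80000)
s(f) = 196/25 (s(f) = (-2 - ⅘)² = (-14/5)² = 196/25)
375*s(-2) = 375*(196/25) = 2940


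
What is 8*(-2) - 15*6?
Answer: -106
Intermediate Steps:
8*(-2) - 15*6 = -16 - 90 = -106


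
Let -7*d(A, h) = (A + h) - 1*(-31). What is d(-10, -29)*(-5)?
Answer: -40/7 ≈ -5.7143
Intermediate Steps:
d(A, h) = -31/7 - A/7 - h/7 (d(A, h) = -((A + h) - 1*(-31))/7 = -((A + h) + 31)/7 = -(31 + A + h)/7 = -31/7 - A/7 - h/7)
d(-10, -29)*(-5) = (-31/7 - ⅐*(-10) - ⅐*(-29))*(-5) = (-31/7 + 10/7 + 29/7)*(-5) = (8/7)*(-5) = -40/7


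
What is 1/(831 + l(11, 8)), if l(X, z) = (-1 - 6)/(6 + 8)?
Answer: 2/1661 ≈ 0.0012041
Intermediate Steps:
l(X, z) = -½ (l(X, z) = -7/14 = -7*1/14 = -½)
1/(831 + l(11, 8)) = 1/(831 - ½) = 1/(1661/2) = 2/1661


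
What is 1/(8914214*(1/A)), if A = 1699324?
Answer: 849662/4457107 ≈ 0.19063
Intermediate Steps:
1/(8914214*(1/A)) = 1/(8914214*(1/1699324)) = (1/8914214)*1699324 = 849662/4457107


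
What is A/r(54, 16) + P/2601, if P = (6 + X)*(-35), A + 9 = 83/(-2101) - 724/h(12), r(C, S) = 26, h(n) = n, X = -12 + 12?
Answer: -43397031/15786914 ≈ -2.7489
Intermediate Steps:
X = 0
A = -437257/6303 (A = -9 + (83/(-2101) - 724/12) = -9 + (83*(-1/2101) - 724*1/12) = -9 + (-83/2101 - 181/3) = -9 - 380530/6303 = -437257/6303 ≈ -69.373)
P = -210 (P = (6 + 0)*(-35) = 6*(-35) = -210)
A/r(54, 16) + P/2601 = -437257/6303/26 - 210/2601 = -437257/6303*1/26 - 210*1/2601 = -437257/163878 - 70/867 = -43397031/15786914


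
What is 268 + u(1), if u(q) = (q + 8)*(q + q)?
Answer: 286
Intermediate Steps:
u(q) = 2*q*(8 + q) (u(q) = (8 + q)*(2*q) = 2*q*(8 + q))
268 + u(1) = 268 + 2*1*(8 + 1) = 268 + 2*1*9 = 268 + 18 = 286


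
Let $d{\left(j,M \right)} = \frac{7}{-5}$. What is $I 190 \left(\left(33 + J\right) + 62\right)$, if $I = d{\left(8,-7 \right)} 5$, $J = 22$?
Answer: $-155610$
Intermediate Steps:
$d{\left(j,M \right)} = - \frac{7}{5}$ ($d{\left(j,M \right)} = 7 \left(- \frac{1}{5}\right) = - \frac{7}{5}$)
$I = -7$ ($I = \left(- \frac{7}{5}\right) 5 = -7$)
$I 190 \left(\left(33 + J\right) + 62\right) = \left(-7\right) 190 \left(\left(33 + 22\right) + 62\right) = - 1330 \left(55 + 62\right) = \left(-1330\right) 117 = -155610$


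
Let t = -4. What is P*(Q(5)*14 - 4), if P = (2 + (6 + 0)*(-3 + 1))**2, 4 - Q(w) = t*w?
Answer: 33200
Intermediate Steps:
Q(w) = 4 + 4*w (Q(w) = 4 - (-4)*w = 4 + 4*w)
P = 100 (P = (2 + 6*(-2))**2 = (2 - 12)**2 = (-10)**2 = 100)
P*(Q(5)*14 - 4) = 100*((4 + 4*5)*14 - 4) = 100*((4 + 20)*14 - 4) = 100*(24*14 - 4) = 100*(336 - 4) = 100*332 = 33200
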